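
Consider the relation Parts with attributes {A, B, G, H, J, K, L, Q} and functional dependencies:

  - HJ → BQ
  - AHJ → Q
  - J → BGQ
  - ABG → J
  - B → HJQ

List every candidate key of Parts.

Attributes A, K, L never appear on any right-hand side, so every candidate key must contain {A, K, L}.
{A, K, L}⁺ = {A, K, L}, which is not all of the schema, so we must add further attributes.
{A, B, K, L}⁺: B→HJQ adds H, J, Q; J→BGQ adds G → {A, B, G, H, J, K, L, Q}. Minimal: {B, K, L}⁺ = {B, G, H, J, K, L, Q}; {A, K, L}⁺ = {A, K, L}; {A, B, L}⁺ = {A, B, G, H, J, L, Q}; … — none reach the full schema.
{A, J, K, L}⁺: J→BGQ adds B, G, Q; B→HJQ adds H → {A, B, G, H, J, K, L, Q}. Minimal: {J, K, L}⁺ = {B, G, H, J, K, L, Q}; {A, K, L}⁺ = {A, K, L}; {A, J, L}⁺ = {A, B, G, H, J, L, Q}; … — none reach the full schema.
Any other superkey contains one of these as a subset, so there are no further candidate keys.

{A, B, K, L}; {A, J, K, L}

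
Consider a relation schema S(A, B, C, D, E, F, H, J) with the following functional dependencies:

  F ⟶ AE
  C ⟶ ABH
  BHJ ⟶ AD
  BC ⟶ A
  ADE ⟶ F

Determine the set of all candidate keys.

Attributes C, J never appear on any right-hand side, so every candidate key must contain {C, J}.
{C, J}⁺ = {A, B, C, D, H, J}, which is not all of the schema, so we must add further attributes.
{C, E, J}⁺: C→ABH adds A, B, H; BHJ→AD adds D; ADE→F adds F → {A, B, C, D, E, F, H, J}. Minimal: {E, J}⁺ = {E, J}; {C, J}⁺ = {A, B, C, D, H, J}; {C, E}⁺ = {A, B, C, E, H} — none reach the full schema.
{C, F, J}⁺: F→AE adds A, E; C→ABH adds B, H; BHJ→AD adds D → {A, B, C, D, E, F, H, J}. Minimal: {F, J}⁺ = {A, E, F, J}; {C, J}⁺ = {A, B, C, D, H, J}; {C, F}⁺ = {A, B, C, E, F, H} — none reach the full schema.

(C, E, J), (C, F, J)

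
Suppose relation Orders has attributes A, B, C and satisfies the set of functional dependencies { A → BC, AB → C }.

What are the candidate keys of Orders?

(A)

{A}⁺: A→BC adds B, C → {A, B, C}.
No other minimal superkey exists.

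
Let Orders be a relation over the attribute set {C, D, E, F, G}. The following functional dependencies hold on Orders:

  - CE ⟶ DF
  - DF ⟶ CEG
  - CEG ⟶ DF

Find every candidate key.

{C, E}⁺: CE→DF adds D, F; DF→CEG adds G → {C, D, E, F, G}.
{D, F}⁺: DF→CEG adds C, E, G → {C, D, E, F, G}.

CE, DF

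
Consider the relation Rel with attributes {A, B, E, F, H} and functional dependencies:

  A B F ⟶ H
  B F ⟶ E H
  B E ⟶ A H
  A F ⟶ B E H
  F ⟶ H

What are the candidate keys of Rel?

AF; BF

Attribute F never appears on the right-hand side of any dependency, so F must belong to every candidate key.
{F}⁺ = {F, H}, which is not all of the schema, so we must add further attributes.
{A, F}⁺: AF→BEH adds B, E, H → {A, B, E, F, H}. Minimal: {F}⁺ = {F, H}; {A}⁺ = {A} — none reach the full schema.
{B, F}⁺: BF→EH adds E, H; BE→AH adds A → {A, B, E, F, H}. Minimal: {F}⁺ = {F, H}; {B}⁺ = {B} — none reach the full schema.
Any other superkey contains one of these as a subset, so there are no further candidate keys.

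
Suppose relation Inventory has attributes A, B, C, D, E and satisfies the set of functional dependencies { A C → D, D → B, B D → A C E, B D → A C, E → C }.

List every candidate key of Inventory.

{D}; {A, C}; {A, E}

{D}⁺: D→B adds B; BD→ACE adds A, C, E → {A, B, C, D, E}.
{A, C}⁺: AC→D adds D; D→B adds B; BD→ACE adds E → {A, B, C, D, E}. Minimal: {C}⁺ = {C}; {A}⁺ = {A} — none reach the full schema.
{A, E}⁺: E→C adds C; AC→D adds D; D→B adds B → {A, B, C, D, E}. Minimal: {E}⁺ = {C, E}; {A}⁺ = {A} — none reach the full schema.
Any other superkey contains one of these as a subset, so there are no further candidate keys.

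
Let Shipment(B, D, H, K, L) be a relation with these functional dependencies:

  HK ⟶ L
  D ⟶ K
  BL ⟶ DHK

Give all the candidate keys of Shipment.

Attribute B never appears on the right-hand side of any dependency, so B must belong to every candidate key.
{B}⁺ = {B}, which is not all of the schema, so we must add further attributes.
{B, L}⁺: BL→DHK adds D, H, K → {B, D, H, K, L}. Minimal: {L}⁺ = {L}; {B}⁺ = {B} — none reach the full schema.
{B, D, H}⁺: D→K adds K; HK→L adds L → {B, D, H, K, L}. Minimal: {D, H}⁺ = {D, H, K, L}; {B, H}⁺ = {B, H}; {B, D}⁺ = {B, D, K} — none reach the full schema.
{B, H, K}⁺: HK→L adds L; BL→DHK adds D → {B, D, H, K, L}. Minimal: {H, K}⁺ = {H, K, L}; {B, K}⁺ = {B, K}; {B, H}⁺ = {B, H} — none reach the full schema.

(B, L), (B, D, H), (B, H, K)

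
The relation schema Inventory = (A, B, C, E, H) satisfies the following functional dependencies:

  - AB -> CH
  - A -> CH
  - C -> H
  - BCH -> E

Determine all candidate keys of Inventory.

AB

Attributes A, B never appear on any right-hand side, so every candidate key must contain {A, B}.
{A, B}⁺ = {A, B, C, E, H}, which is all of the schema, so {A, B} is the only candidate key.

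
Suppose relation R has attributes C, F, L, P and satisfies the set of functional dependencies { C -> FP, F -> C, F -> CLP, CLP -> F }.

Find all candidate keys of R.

{C}⁺: C→FP adds F, P; F→CLP adds L → {C, F, L, P}.
{F}⁺: F→C adds C; F→CLP adds L, P → {C, F, L, P}.
Any other superkey contains one of these as a subset, so there are no further candidate keys.

{C}; {F}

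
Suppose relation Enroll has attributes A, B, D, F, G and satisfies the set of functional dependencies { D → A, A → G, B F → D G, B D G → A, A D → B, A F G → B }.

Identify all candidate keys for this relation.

(A, F), (B, F), (D, F)

Attribute F never appears on the right-hand side of any dependency, so F must belong to every candidate key.
{F}⁺ = {F}, which is not all of the schema, so we must add further attributes.
{A, F}⁺: A→G adds G; AFG→B adds B; BF→DG adds D → {A, B, D, F, G}. Minimal: {F}⁺ = {F}; {A}⁺ = {A, G} — none reach the full schema.
{B, F}⁺: BF→DG adds D, G; BDG→A adds A → {A, B, D, F, G}. Minimal: {F}⁺ = {F}; {B}⁺ = {B} — none reach the full schema.
{D, F}⁺: D→A adds A; A→G adds G; AD→B adds B → {A, B, D, F, G}. Minimal: {F}⁺ = {F}; {D}⁺ = {A, B, D, G} — none reach the full schema.
Any other superkey contains one of these as a subset, so there are no further candidate keys.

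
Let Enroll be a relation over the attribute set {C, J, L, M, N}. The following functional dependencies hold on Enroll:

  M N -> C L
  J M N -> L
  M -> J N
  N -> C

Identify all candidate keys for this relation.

{M}

Attribute M never appears on the right-hand side of any dependency, so M must belong to every candidate key.
{M}⁺ = {C, J, L, M, N}, which is all of the schema, so {M} is the only candidate key.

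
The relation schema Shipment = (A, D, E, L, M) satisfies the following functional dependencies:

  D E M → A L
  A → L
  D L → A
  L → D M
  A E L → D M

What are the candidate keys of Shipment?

(A, E), (E, L), (D, E, M)

Attribute E never appears on the right-hand side of any dependency, so E must belong to every candidate key.
{E}⁺ = {E}, which is not all of the schema, so we must add further attributes.
{A, E}⁺: A→L adds L; L→DM adds D, M → {A, D, E, L, M}. Minimal: {E}⁺ = {E}; {A}⁺ = {A, D, L, M} — none reach the full schema.
{E, L}⁺: L→DM adds D, M; DEM→AL adds A → {A, D, E, L, M}. Minimal: {L}⁺ = {A, D, L, M}; {E}⁺ = {E} — none reach the full schema.
{D, E, M}⁺: DEM→AL adds A, L → {A, D, E, L, M}. Minimal: {E, M}⁺ = {E, M}; {D, M}⁺ = {D, M}; {D, E}⁺ = {D, E} — none reach the full schema.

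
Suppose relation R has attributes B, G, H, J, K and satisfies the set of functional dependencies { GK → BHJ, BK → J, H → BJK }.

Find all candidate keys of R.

(G, H), (G, K)

Attribute G never appears on the right-hand side of any dependency, so G must belong to every candidate key.
{G}⁺ = {G}, which is not all of the schema, so we must add further attributes.
{G, H}⁺: H→BJK adds B, J, K → {B, G, H, J, K}. Minimal: {H}⁺ = {B, H, J, K}; {G}⁺ = {G} — none reach the full schema.
{G, K}⁺: GK→BHJ adds B, H, J → {B, G, H, J, K}. Minimal: {K}⁺ = {K}; {G}⁺ = {G} — none reach the full schema.
Any other superkey contains one of these as a subset, so there are no further candidate keys.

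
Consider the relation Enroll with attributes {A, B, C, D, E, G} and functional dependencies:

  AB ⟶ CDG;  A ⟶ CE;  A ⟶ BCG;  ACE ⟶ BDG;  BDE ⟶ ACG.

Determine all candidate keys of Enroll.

{A}; {B, D, E}

{A}⁺: A→CE adds C, E; A→BCG adds B, G; ACE→BDG adds D → {A, B, C, D, E, G}.
{B, D, E}⁺: BDE→ACG adds A, C, G → {A, B, C, D, E, G}. Minimal: {D, E}⁺ = {D, E}; {B, E}⁺ = {B, E}; {B, D}⁺ = {B, D} — none reach the full schema.
Any other superkey contains one of these as a subset, so there are no further candidate keys.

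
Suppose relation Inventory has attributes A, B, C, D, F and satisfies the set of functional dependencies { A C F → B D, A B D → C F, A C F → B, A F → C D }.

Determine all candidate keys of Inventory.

Attribute A never appears on the right-hand side of any dependency, so A must belong to every candidate key.
{A}⁺ = {A}, which is not all of the schema, so we must add further attributes.
{A, F}⁺: AF→CD adds C, D; ACF→BD adds B → {A, B, C, D, F}. Minimal: {F}⁺ = {F}; {A}⁺ = {A} — none reach the full schema.
{A, B, D}⁺: ABD→CF adds C, F → {A, B, C, D, F}. Minimal: {B, D}⁺ = {B, D}; {A, D}⁺ = {A, D}; {A, B}⁺ = {A, B} — none reach the full schema.

AF; ABD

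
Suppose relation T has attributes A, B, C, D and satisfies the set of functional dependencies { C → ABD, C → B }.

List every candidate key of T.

Attribute C never appears on the right-hand side of any dependency, so C must belong to every candidate key.
{C}⁺ = {A, B, C, D}, which is all of the schema, so {C} is the only candidate key.

{C}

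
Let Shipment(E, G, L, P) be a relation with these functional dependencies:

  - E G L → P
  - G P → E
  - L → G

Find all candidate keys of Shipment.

Attribute L never appears on the right-hand side of any dependency, so L must belong to every candidate key.
{L}⁺ = {G, L}, which is not all of the schema, so we must add further attributes.
{E, L}⁺: L→G adds G; EGL→P adds P → {E, G, L, P}. Minimal: {L}⁺ = {G, L}; {E}⁺ = {E} — none reach the full schema.
{L, P}⁺: L→G adds G; GP→E adds E → {E, G, L, P}. Minimal: {P}⁺ = {P}; {L}⁺ = {G, L} — none reach the full schema.

EL, LP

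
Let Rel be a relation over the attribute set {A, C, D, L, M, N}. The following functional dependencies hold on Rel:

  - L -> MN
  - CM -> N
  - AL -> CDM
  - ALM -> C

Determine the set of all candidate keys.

Attributes A, L never appear on any right-hand side, so every candidate key must contain {A, L}.
{A, L}⁺ = {A, C, D, L, M, N}, which is all of the schema, so {A, L} is the only candidate key.

{A, L}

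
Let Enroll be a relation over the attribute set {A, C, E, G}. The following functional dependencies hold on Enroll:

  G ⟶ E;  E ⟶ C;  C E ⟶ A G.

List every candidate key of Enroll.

{E}, {G}

{E}⁺: E→C adds C; CE→AG adds A, G → {A, C, E, G}.
{G}⁺: G→E adds E; E→C adds C; CE→AG adds A → {A, C, E, G}.
Any other superkey contains one of these as a subset, so there are no further candidate keys.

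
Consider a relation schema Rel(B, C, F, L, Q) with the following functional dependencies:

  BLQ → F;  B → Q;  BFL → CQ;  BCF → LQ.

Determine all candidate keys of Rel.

{B, L}, {B, C, F}

{B, L}⁺: B→Q adds Q; BLQ→F adds F; BFL→CQ adds C → {B, C, F, L, Q}. Minimal: {L}⁺ = {L}; {B}⁺ = {B, Q} — none reach the full schema.
{B, C, F}⁺: B→Q adds Q; BCF→LQ adds L → {B, C, F, L, Q}. Minimal: {C, F}⁺ = {C, F}; {B, F}⁺ = {B, F, Q}; {B, C}⁺ = {B, C, Q} — none reach the full schema.
Any other superkey contains one of these as a subset, so there are no further candidate keys.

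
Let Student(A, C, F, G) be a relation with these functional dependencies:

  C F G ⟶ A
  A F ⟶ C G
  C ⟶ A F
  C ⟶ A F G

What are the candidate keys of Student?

{C}⁺: C→AF adds A, F; C→AFG adds G → {A, C, F, G}.
{A, F}⁺: AF→CG adds C, G → {A, C, F, G}. Minimal: {F}⁺ = {F}; {A}⁺ = {A} — none reach the full schema.

{C}; {A, F}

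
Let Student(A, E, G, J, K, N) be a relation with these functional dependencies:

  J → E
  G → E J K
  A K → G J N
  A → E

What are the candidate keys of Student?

Attribute A never appears on the right-hand side of any dependency, so A must belong to every candidate key.
{A}⁺ = {A, E}, which is not all of the schema, so we must add further attributes.
{A, G}⁺: G→EJK adds E, J, K; AK→GJN adds N → {A, E, G, J, K, N}.
{A, K}⁺: AK→GJN adds G, J, N; A→E adds E → {A, E, G, J, K, N}.
Any other superkey contains one of these as a subset, so there are no further candidate keys.

{A, G}, {A, K}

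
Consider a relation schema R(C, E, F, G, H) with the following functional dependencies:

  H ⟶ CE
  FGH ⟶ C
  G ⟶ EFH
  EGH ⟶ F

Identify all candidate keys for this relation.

Attribute G never appears on the right-hand side of any dependency, so G must belong to every candidate key.
{G}⁺ = {C, E, F, G, H}, which is all of the schema, so {G} is the only candidate key.

G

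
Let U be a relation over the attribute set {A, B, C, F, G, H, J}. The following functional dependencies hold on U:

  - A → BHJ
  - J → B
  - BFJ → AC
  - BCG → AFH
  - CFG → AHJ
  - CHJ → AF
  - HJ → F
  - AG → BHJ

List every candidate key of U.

Attribute G never appears on the right-hand side of any dependency, so G must belong to every candidate key.
{G}⁺ = {G}, which is not all of the schema, so we must add further attributes.
{A, G}⁺: A→BHJ adds B, H, J; HJ→F adds F; BFJ→AC adds C → {A, B, C, F, G, H, J}.
{B, C, G}⁺: BCG→AFH adds A, F, H; CFG→AHJ adds J → {A, B, C, F, G, H, J}.
{C, F, G}⁺: CFG→AHJ adds A, H, J; AG→BHJ adds B → {A, B, C, F, G, H, J}.
{C, G, J}⁺: J→B adds B; BCG→AFH adds A, F, H → {A, B, C, F, G, H, J}.
{F, G, J}⁺: J→B adds B; BFJ→AC adds A, C; BCG→AFH adds H → {A, B, C, F, G, H, J}.
{G, H, J}⁺: J→B adds B; HJ→F adds F; BFJ→AC adds A, C → {A, B, C, F, G, H, J}.
Any other superkey contains one of these as a subset, so there are no further candidate keys.

{A, G}; {B, C, G}; {C, F, G}; {C, G, J}; {F, G, J}; {G, H, J}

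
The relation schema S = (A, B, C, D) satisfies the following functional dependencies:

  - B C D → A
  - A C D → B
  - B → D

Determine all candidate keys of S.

BC, ACD

Attribute C never appears on the right-hand side of any dependency, so C must belong to every candidate key.
{C}⁺ = {C}, which is not all of the schema, so we must add further attributes.
{B, C}⁺: B→D adds D; BCD→A adds A → {A, B, C, D}.
{A, C, D}⁺: ACD→B adds B → {A, B, C, D}.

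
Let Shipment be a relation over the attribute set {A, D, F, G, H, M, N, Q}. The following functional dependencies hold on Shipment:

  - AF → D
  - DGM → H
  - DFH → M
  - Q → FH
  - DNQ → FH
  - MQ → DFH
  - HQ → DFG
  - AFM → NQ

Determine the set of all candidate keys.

(A, Q), (A, F, H), (A, F, M)

Attribute A never appears on the right-hand side of any dependency, so A must belong to every candidate key.
{A}⁺ = {A}, which is not all of the schema, so we must add further attributes.
{A, Q}⁺: Q→FH adds F, H; HQ→DFG adds D, G; DFH→M adds M; AFM→NQ adds N → {A, D, F, G, H, M, N, Q}. Minimal: {Q}⁺ = {D, F, G, H, M, Q}; {A}⁺ = {A} — none reach the full schema.
{A, F, H}⁺: AF→D adds D; DFH→M adds M; AFM→NQ adds N, Q; HQ→DFG adds G → {A, D, F, G, H, M, N, Q}. Minimal: {F, H}⁺ = {F, H}; {A, H}⁺ = {A, H}; {A, F}⁺ = {A, D, F} — none reach the full schema.
{A, F, M}⁺: AF→D adds D; AFM→NQ adds N, Q; Q→FH adds H; HQ→DFG adds G → {A, D, F, G, H, M, N, Q}. Minimal: {F, M}⁺ = {F, M}; {A, M}⁺ = {A, M}; {A, F}⁺ = {A, D, F} — none reach the full schema.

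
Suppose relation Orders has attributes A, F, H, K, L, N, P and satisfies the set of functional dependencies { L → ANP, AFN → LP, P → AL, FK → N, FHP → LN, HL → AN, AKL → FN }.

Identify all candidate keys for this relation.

Attributes H, K never appear on any right-hand side, so every candidate key must contain {H, K}.
{H, K}⁺ = {H, K}, which is not all of the schema, so we must add further attributes.
{H, K, L}⁺: L→ANP adds A, N, P; AKL→FN adds F → {A, F, H, K, L, N, P}. Minimal: {K, L}⁺ = {A, F, K, L, N, P}; {H, L}⁺ = {A, H, L, N, P}; {H, K}⁺ = {H, K} — none reach the full schema.
{H, K, P}⁺: P→AL adds A, L; HL→AN adds N; AKL→FN adds F → {A, F, H, K, L, N, P}. Minimal: {K, P}⁺ = {A, F, K, L, N, P}; {H, P}⁺ = {A, H, L, N, P}; {H, K}⁺ = {H, K} — none reach the full schema.
{A, F, H, K}⁺: FK→N adds N; AFN→LP adds L, P → {A, F, H, K, L, N, P}. Minimal: {F, H, K}⁺ = {F, H, K, N}; {A, H, K}⁺ = {A, H, K}; {A, F, K}⁺ = {A, F, K, L, N, P}; … — none reach the full schema.

{H, K, L}, {H, K, P}, {A, F, H, K}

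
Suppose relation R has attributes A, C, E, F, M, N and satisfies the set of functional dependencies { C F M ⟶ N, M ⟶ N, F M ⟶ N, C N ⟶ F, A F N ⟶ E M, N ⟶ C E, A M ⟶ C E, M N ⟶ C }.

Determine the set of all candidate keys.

AM, AN

Attribute A never appears on the right-hand side of any dependency, so A must belong to every candidate key.
{A}⁺ = {A}, which is not all of the schema, so we must add further attributes.
{A, M}⁺: M→N adds N; N→CE adds C, E; CN→F adds F → {A, C, E, F, M, N}.
{A, N}⁺: N→CE adds C, E; CN→F adds F; AFN→EM adds M → {A, C, E, F, M, N}.
Any other superkey contains one of these as a subset, so there are no further candidate keys.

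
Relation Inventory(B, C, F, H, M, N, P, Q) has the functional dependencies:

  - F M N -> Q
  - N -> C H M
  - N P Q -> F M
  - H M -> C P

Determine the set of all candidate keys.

{B, F, N}; {B, N, Q}

Attributes B, N never appear on any right-hand side, so every candidate key must contain {B, N}.
{B, N}⁺ = {B, C, H, M, N, P}, which is not all of the schema, so we must add further attributes.
{B, F, N}⁺: N→CHM adds C, H, M; HM→CP adds P; FMN→Q adds Q → {B, C, F, H, M, N, P, Q}.
{B, N, Q}⁺: N→CHM adds C, H, M; HM→CP adds P; NPQ→FM adds F → {B, C, F, H, M, N, P, Q}.
Any other superkey contains one of these as a subset, so there are no further candidate keys.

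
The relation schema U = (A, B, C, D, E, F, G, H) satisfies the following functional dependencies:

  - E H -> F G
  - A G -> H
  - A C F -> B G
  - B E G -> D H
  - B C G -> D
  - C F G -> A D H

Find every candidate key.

Attributes C, E never appear on any right-hand side, so every candidate key must contain {C, E}.
{C, E}⁺ = {C, E}, which is not all of the schema, so we must add further attributes.
{C, E, H}⁺: EH→FG adds F, G; CFG→ADH adds A, D; ACF→BG adds B → {A, B, C, D, E, F, G, H}. Minimal: {E, H}⁺ = {E, F, G, H}; {C, H}⁺ = {C, H}; {C, E}⁺ = {C, E} — none reach the full schema.
{A, C, E, F}⁺: ACF→BG adds B, G; BEG→DH adds D, H → {A, B, C, D, E, F, G, H}. Minimal: {C, E, F}⁺ = {C, E, F}; {A, E, F}⁺ = {A, E, F}; {A, C, F}⁺ = {A, B, C, D, F, G, H}; … — none reach the full schema.
{A, C, E, G}⁺: AG→H adds H; EH→FG adds F; ACF→BG adds B; BEG→DH adds D → {A, B, C, D, E, F, G, H}. Minimal: {C, E, G}⁺ = {C, E, G}; {A, E, G}⁺ = {A, E, F, G, H}; {A, C, G}⁺ = {A, C, G, H}; … — none reach the full schema.
{B, C, E, G}⁺: BEG→DH adds D, H; EH→FG adds F; CFG→ADH adds A → {A, B, C, D, E, F, G, H}. Minimal: {C, E, G}⁺ = {C, E, G}; {B, E, G}⁺ = {B, D, E, F, G, H}; {B, C, G}⁺ = {B, C, D, G}; … — none reach the full schema.
{C, E, F, G}⁺: CFG→ADH adds A, D, H; ACF→BG adds B → {A, B, C, D, E, F, G, H}. Minimal: {E, F, G}⁺ = {E, F, G}; {C, F, G}⁺ = {A, B, C, D, F, G, H}; {C, E, G}⁺ = {C, E, G}; … — none reach the full schema.
Any other superkey contains one of these as a subset, so there are no further candidate keys.

{C, E, H}, {A, C, E, F}, {A, C, E, G}, {B, C, E, G}, {C, E, F, G}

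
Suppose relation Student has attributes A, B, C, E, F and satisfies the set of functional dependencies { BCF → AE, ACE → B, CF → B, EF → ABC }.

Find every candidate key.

{C, F}, {E, F}

Attribute F never appears on the right-hand side of any dependency, so F must belong to every candidate key.
{F}⁺ = {F}, which is not all of the schema, so we must add further attributes.
{C, F}⁺: CF→B adds B; BCF→AE adds A, E → {A, B, C, E, F}. Minimal: {F}⁺ = {F}; {C}⁺ = {C} — none reach the full schema.
{E, F}⁺: EF→ABC adds A, B, C → {A, B, C, E, F}. Minimal: {F}⁺ = {F}; {E}⁺ = {E} — none reach the full schema.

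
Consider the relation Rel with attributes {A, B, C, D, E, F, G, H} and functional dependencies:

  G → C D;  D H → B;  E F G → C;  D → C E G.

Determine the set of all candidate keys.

(A, D, F, H); (A, F, G, H)

Attributes A, F, H never appear on any right-hand side, so every candidate key must contain {A, F, H}.
{A, F, H}⁺ = {A, F, H}, which is not all of the schema, so we must add further attributes.
{A, D, F, H}⁺: DH→B adds B; D→CEG adds C, E, G → {A, B, C, D, E, F, G, H}. Minimal: {D, F, H}⁺ = {B, C, D, E, F, G, H}; {A, F, H}⁺ = {A, F, H}; {A, D, H}⁺ = {A, B, C, D, E, G, H}; … — none reach the full schema.
{A, F, G, H}⁺: G→CD adds C, D; DH→B adds B; D→CEG adds E → {A, B, C, D, E, F, G, H}. Minimal: {F, G, H}⁺ = {B, C, D, E, F, G, H}; {A, G, H}⁺ = {A, B, C, D, E, G, H}; {A, F, H}⁺ = {A, F, H}; … — none reach the full schema.
Any other superkey contains one of these as a subset, so there are no further candidate keys.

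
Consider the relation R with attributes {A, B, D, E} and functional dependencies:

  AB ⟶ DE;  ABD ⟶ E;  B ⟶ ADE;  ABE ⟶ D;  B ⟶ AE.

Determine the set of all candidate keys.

Attribute B never appears on the right-hand side of any dependency, so B must belong to every candidate key.
{B}⁺ = {A, B, D, E}, which is all of the schema, so {B} is the only candidate key.

B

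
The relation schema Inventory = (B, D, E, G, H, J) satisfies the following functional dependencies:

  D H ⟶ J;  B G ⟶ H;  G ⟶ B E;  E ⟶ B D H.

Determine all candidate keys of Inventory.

{G}

Attribute G never appears on the right-hand side of any dependency, so G must belong to every candidate key.
{G}⁺ = {B, D, E, G, H, J}, which is all of the schema, so {G} is the only candidate key.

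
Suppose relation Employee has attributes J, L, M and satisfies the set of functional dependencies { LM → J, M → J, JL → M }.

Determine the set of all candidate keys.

{J, L}, {L, M}

Attribute L never appears on the right-hand side of any dependency, so L must belong to every candidate key.
{L}⁺ = {L}, which is not all of the schema, so we must add further attributes.
{J, L}⁺: JL→M adds M → {J, L, M}. Minimal: {L}⁺ = {L}; {J}⁺ = {J} — none reach the full schema.
{L, M}⁺: LM→J adds J → {J, L, M}. Minimal: {M}⁺ = {J, M}; {L}⁺ = {L} — none reach the full schema.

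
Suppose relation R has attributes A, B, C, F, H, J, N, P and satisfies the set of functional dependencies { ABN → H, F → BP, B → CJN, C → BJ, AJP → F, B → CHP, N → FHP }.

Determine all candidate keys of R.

(A, B); (A, C); (A, F); (A, N); (A, J, P)

Attribute A never appears on the right-hand side of any dependency, so A must belong to every candidate key.
{A}⁺ = {A}, which is not all of the schema, so we must add further attributes.
{A, B}⁺: B→CJN adds C, J, N; B→CHP adds H, P; N→FHP adds F → {A, B, C, F, H, J, N, P}. Minimal: {B}⁺ = {B, C, F, H, J, N, P}; {A}⁺ = {A} — none reach the full schema.
{A, C}⁺: C→BJ adds B, J; B→CHP adds H, P; B→CJN adds N; AJP→F adds F → {A, B, C, F, H, J, N, P}. Minimal: {C}⁺ = {B, C, F, H, J, N, P}; {A}⁺ = {A} — none reach the full schema.
{A, F}⁺: F→BP adds B, P; B→CJN adds C, J, N; B→CHP adds H → {A, B, C, F, H, J, N, P}. Minimal: {F}⁺ = {B, C, F, H, J, N, P}; {A}⁺ = {A} — none reach the full schema.
{A, N}⁺: N→FHP adds F, H, P; F→BP adds B; B→CJN adds C, J → {A, B, C, F, H, J, N, P}. Minimal: {N}⁺ = {B, C, F, H, J, N, P}; {A}⁺ = {A} — none reach the full schema.
{A, J, P}⁺: AJP→F adds F; F→BP adds B; B→CJN adds C, N; B→CHP adds H → {A, B, C, F, H, J, N, P}. Minimal: {J, P}⁺ = {J, P}; {A, P}⁺ = {A, P}; {A, J}⁺ = {A, J} — none reach the full schema.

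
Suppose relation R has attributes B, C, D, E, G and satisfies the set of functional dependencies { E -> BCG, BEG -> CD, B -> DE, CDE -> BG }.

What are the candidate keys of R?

{B}⁺: B→DE adds D, E; E→BCG adds C, G → {B, C, D, E, G}.
{E}⁺: E→BCG adds B, C, G; BEG→CD adds D → {B, C, D, E, G}.

{B}, {E}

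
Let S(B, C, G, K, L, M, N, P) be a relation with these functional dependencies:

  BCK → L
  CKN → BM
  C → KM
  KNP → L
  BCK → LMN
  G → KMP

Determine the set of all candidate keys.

BCG; CGN

{B, C, G}⁺: C→KM adds K, M; BCK→LMN adds L, N; G→KMP adds P → {B, C, G, K, L, M, N, P}. Minimal: {C, G}⁺ = {C, G, K, M, P}; {B, G}⁺ = {B, G, K, M, P}; {B, C}⁺ = {B, C, K, L, M, N} — none reach the full schema.
{C, G, N}⁺: C→KM adds K, M; G→KMP adds P; CKN→BM adds B; KNP→L adds L → {B, C, G, K, L, M, N, P}. Minimal: {G, N}⁺ = {G, K, L, M, N, P}; {C, N}⁺ = {B, C, K, L, M, N}; {C, G}⁺ = {C, G, K, M, P} — none reach the full schema.
Any other superkey contains one of these as a subset, so there are no further candidate keys.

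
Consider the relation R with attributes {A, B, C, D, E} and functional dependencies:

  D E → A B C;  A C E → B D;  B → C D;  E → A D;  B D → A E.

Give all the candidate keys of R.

{B}⁺: B→CD adds C, D; BD→AE adds A, E → {A, B, C, D, E}.
{E}⁺: E→AD adds A, D; DE→ABC adds B, C → {A, B, C, D, E}.

(B), (E)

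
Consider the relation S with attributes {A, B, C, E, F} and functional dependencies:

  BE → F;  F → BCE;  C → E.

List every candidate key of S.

{A, F}; {A, B, C}; {A, B, E}

Attribute A never appears on the right-hand side of any dependency, so A must belong to every candidate key.
{A}⁺ = {A}, which is not all of the schema, so we must add further attributes.
{A, F}⁺: F→BCE adds B, C, E → {A, B, C, E, F}. Minimal: {F}⁺ = {B, C, E, F}; {A}⁺ = {A} — none reach the full schema.
{A, B, C}⁺: C→E adds E; BE→F adds F → {A, B, C, E, F}. Minimal: {B, C}⁺ = {B, C, E, F}; {A, C}⁺ = {A, C, E}; {A, B}⁺ = {A, B} — none reach the full schema.
{A, B, E}⁺: BE→F adds F; F→BCE adds C → {A, B, C, E, F}. Minimal: {B, E}⁺ = {B, C, E, F}; {A, E}⁺ = {A, E}; {A, B}⁺ = {A, B} — none reach the full schema.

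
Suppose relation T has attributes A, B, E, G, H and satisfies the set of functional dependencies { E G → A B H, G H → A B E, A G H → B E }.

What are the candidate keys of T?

{E, G}, {G, H}

{E, G}⁺: EG→ABH adds A, B, H → {A, B, E, G, H}. Minimal: {G}⁺ = {G}; {E}⁺ = {E} — none reach the full schema.
{G, H}⁺: GH→ABE adds A, B, E → {A, B, E, G, H}. Minimal: {H}⁺ = {H}; {G}⁺ = {G} — none reach the full schema.
Any other superkey contains one of these as a subset, so there are no further candidate keys.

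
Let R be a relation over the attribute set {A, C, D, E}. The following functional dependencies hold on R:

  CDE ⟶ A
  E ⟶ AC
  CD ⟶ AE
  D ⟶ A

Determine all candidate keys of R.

CD, DE

Attribute D never appears on the right-hand side of any dependency, so D must belong to every candidate key.
{D}⁺ = {A, D}, which is not all of the schema, so we must add further attributes.
{C, D}⁺: CD→AE adds A, E → {A, C, D, E}. Minimal: {D}⁺ = {A, D}; {C}⁺ = {C} — none reach the full schema.
{D, E}⁺: E→AC adds A, C → {A, C, D, E}. Minimal: {E}⁺ = {A, C, E}; {D}⁺ = {A, D} — none reach the full schema.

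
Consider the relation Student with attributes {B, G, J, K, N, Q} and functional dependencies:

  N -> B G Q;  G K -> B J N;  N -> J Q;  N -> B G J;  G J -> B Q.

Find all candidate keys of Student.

Attribute K never appears on the right-hand side of any dependency, so K must belong to every candidate key.
{K}⁺ = {K}, which is not all of the schema, so we must add further attributes.
{G, K}⁺: GK→BJN adds B, J, N; N→JQ adds Q → {B, G, J, K, N, Q}. Minimal: {K}⁺ = {K}; {G}⁺ = {G} — none reach the full schema.
{K, N}⁺: N→BGQ adds B, G, Q; GK→BJN adds J → {B, G, J, K, N, Q}. Minimal: {N}⁺ = {B, G, J, N, Q}; {K}⁺ = {K} — none reach the full schema.

{G, K}, {K, N}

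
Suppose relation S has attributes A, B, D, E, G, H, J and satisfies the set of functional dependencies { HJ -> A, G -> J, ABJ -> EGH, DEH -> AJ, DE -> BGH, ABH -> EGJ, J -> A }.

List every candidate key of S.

{D, E}, {B, D, G}, {B, D, J}, {A, B, D, H}

{D, E}⁺: DE→BGH adds B, G, H; G→J adds J; DEH→AJ adds A → {A, B, D, E, G, H, J}. Minimal: {E}⁺ = {E}; {D}⁺ = {D} — none reach the full schema.
{B, D, G}⁺: G→J adds J; J→A adds A; ABJ→EGH adds E, H → {A, B, D, E, G, H, J}. Minimal: {D, G}⁺ = {A, D, G, J}; {B, G}⁺ = {A, B, E, G, H, J}; {B, D}⁺ = {B, D} — none reach the full schema.
{B, D, J}⁺: J→A adds A; ABJ→EGH adds E, G, H → {A, B, D, E, G, H, J}. Minimal: {D, J}⁺ = {A, D, J}; {B, J}⁺ = {A, B, E, G, H, J}; {B, D}⁺ = {B, D} — none reach the full schema.
{A, B, D, H}⁺: ABH→EGJ adds E, G, J → {A, B, D, E, G, H, J}. Minimal: {B, D, H}⁺ = {B, D, H}; {A, D, H}⁺ = {A, D, H}; {A, B, H}⁺ = {A, B, E, G, H, J}; … — none reach the full schema.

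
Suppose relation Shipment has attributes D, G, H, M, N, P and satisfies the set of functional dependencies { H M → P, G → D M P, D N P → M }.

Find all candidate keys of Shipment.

{G, H, N}

Attributes G, H, N never appear on any right-hand side, so every candidate key must contain {G, H, N}.
{G, H, N}⁺ = {D, G, H, M, N, P}, which is all of the schema, so {G, H, N} is the only candidate key.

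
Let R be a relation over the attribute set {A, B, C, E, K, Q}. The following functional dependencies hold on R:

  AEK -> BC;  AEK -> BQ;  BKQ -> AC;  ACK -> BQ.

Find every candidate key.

{A, E, K}; {B, E, K, Q}

{A, E, K}⁺: AEK→BC adds B, C; AEK→BQ adds Q → {A, B, C, E, K, Q}.
{B, E, K, Q}⁺: BKQ→AC adds A, C → {A, B, C, E, K, Q}.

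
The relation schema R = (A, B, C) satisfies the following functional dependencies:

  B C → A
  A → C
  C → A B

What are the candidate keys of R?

A; C

{A}⁺: A→C adds C; C→AB adds B → {A, B, C}.
{C}⁺: C→AB adds A, B → {A, B, C}.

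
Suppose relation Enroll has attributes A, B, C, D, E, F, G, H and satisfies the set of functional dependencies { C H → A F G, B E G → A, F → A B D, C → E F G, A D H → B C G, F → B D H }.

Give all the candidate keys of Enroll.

{C}; {F}; {A, D, H}; {B, D, E, G, H}

{C}⁺: C→EFG adds E, F, G; F→BDH adds B, D, H; CH→AFG adds A → {A, B, C, D, E, F, G, H}.
{F}⁺: F→ABD adds A, B, D; F→BDH adds H; ADH→BCG adds C, G; C→EFG adds E → {A, B, C, D, E, F, G, H}.
{A, D, H}⁺: ADH→BCG adds B, C, G; CH→AFG adds F; C→EFG adds E → {A, B, C, D, E, F, G, H}. Minimal: {D, H}⁺ = {D, H}; {A, H}⁺ = {A, H}; {A, D}⁺ = {A, D} — none reach the full schema.
{B, D, E, G, H}⁺: BEG→A adds A; ADH→BCG adds C; CH→AFG adds F → {A, B, C, D, E, F, G, H}. Minimal: {D, E, G, H}⁺ = {D, E, G, H}; {B, E, G, H}⁺ = {A, B, E, G, H}; {B, D, G, H}⁺ = {B, D, G, H}; … — none reach the full schema.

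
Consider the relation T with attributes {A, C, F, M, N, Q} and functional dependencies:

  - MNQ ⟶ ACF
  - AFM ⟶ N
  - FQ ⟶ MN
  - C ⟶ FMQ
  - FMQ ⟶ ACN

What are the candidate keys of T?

{C}, {F, Q}, {M, N, Q}

{C}⁺: C→FMQ adds F, M, Q; FMQ→ACN adds A, N → {A, C, F, M, N, Q}.
{F, Q}⁺: FQ→MN adds M, N; FMQ→ACN adds A, C → {A, C, F, M, N, Q}. Minimal: {Q}⁺ = {Q}; {F}⁺ = {F} — none reach the full schema.
{M, N, Q}⁺: MNQ→ACF adds A, C, F → {A, C, F, M, N, Q}. Minimal: {N, Q}⁺ = {N, Q}; {M, Q}⁺ = {M, Q}; {M, N}⁺ = {M, N} — none reach the full schema.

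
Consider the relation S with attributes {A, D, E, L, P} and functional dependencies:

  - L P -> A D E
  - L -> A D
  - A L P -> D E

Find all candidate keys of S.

LP

{L, P}⁺: LP→ADE adds A, D, E → {A, D, E, L, P}. Minimal: {P}⁺ = {P}; {L}⁺ = {A, D, L} — none reach the full schema.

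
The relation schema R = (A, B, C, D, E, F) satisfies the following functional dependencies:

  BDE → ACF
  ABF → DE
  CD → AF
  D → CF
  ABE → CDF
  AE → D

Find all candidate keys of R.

Attribute B never appears on the right-hand side of any dependency, so B must belong to every candidate key.
{B}⁺ = {B}, which is not all of the schema, so we must add further attributes.
{B, D}⁺: D→CF adds C, F; CD→AF adds A; ABF→DE adds E → {A, B, C, D, E, F}.
{A, B, E}⁺: ABE→CDF adds C, D, F → {A, B, C, D, E, F}.
{A, B, F}⁺: ABF→DE adds D, E; D→CF adds C → {A, B, C, D, E, F}.
Any other superkey contains one of these as a subset, so there are no further candidate keys.

{B, D}; {A, B, E}; {A, B, F}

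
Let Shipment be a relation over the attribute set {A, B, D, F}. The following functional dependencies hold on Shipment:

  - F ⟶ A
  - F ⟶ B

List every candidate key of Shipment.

(D, F)

Attributes D, F never appear on any right-hand side, so every candidate key must contain {D, F}.
{D, F}⁺ = {A, B, D, F}, which is all of the schema, so {D, F} is the only candidate key.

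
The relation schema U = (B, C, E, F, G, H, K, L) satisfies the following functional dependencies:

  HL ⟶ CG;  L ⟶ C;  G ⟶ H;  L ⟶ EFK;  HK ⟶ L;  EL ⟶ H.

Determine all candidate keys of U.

BL, BGK, BHK

Attribute B never appears on the right-hand side of any dependency, so B must belong to every candidate key.
{B}⁺ = {B}, which is not all of the schema, so we must add further attributes.
{B, L}⁺: L→C adds C; L→EFK adds E, F, K; EL→H adds H; HL→CG adds G → {B, C, E, F, G, H, K, L}. Minimal: {L}⁺ = {C, E, F, G, H, K, L}; {B}⁺ = {B} — none reach the full schema.
{B, G, K}⁺: G→H adds H; HK→L adds L; HL→CG adds C; L→EFK adds E, F → {B, C, E, F, G, H, K, L}. Minimal: {G, K}⁺ = {C, E, F, G, H, K, L}; {B, K}⁺ = {B, K}; {B, G}⁺ = {B, G, H} — none reach the full schema.
{B, H, K}⁺: HK→L adds L; HL→CG adds C, G; L→EFK adds E, F → {B, C, E, F, G, H, K, L}. Minimal: {H, K}⁺ = {C, E, F, G, H, K, L}; {B, K}⁺ = {B, K}; {B, H}⁺ = {B, H} — none reach the full schema.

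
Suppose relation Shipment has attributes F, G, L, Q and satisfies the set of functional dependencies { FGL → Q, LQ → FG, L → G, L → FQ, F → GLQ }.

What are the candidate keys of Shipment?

{F}, {L}

{F}⁺: F→GLQ adds G, L, Q → {F, G, L, Q}.
{L}⁺: L→G adds G; L→FQ adds F, Q → {F, G, L, Q}.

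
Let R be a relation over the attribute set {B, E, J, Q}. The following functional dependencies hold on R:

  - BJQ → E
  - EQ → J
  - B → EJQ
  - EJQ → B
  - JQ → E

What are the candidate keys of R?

{B}, {E, Q}, {J, Q}

{B}⁺: B→EJQ adds E, J, Q → {B, E, J, Q}.
{E, Q}⁺: EQ→J adds J; EJQ→B adds B → {B, E, J, Q}. Minimal: {Q}⁺ = {Q}; {E}⁺ = {E} — none reach the full schema.
{J, Q}⁺: JQ→E adds E; EJQ→B adds B → {B, E, J, Q}. Minimal: {Q}⁺ = {Q}; {J}⁺ = {J} — none reach the full schema.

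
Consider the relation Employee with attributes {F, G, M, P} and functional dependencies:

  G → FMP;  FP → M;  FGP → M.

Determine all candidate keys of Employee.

Attribute G never appears on the right-hand side of any dependency, so G must belong to every candidate key.
{G}⁺ = {F, G, M, P}, which is all of the schema, so {G} is the only candidate key.

{G}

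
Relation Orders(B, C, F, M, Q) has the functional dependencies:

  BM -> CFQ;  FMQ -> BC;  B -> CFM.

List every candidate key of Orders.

{B}⁺: B→CFM adds C, F, M; BM→CFQ adds Q → {B, C, F, M, Q}.
{F, M, Q}⁺: FMQ→BC adds B, C → {B, C, F, M, Q}. Minimal: {M, Q}⁺ = {M, Q}; {F, Q}⁺ = {F, Q}; {F, M}⁺ = {F, M} — none reach the full schema.

B; FMQ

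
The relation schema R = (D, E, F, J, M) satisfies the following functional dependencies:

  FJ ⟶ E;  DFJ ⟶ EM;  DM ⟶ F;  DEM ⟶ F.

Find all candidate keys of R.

Attributes D, J never appear on any right-hand side, so every candidate key must contain {D, J}.
{D, J}⁺ = {D, J}, which is not all of the schema, so we must add further attributes.
{D, F, J}⁺: FJ→E adds E; DFJ→EM adds M → {D, E, F, J, M}.
{D, J, M}⁺: DM→F adds F; FJ→E adds E → {D, E, F, J, M}.
Any other superkey contains one of these as a subset, so there are no further candidate keys.

{D, F, J}, {D, J, M}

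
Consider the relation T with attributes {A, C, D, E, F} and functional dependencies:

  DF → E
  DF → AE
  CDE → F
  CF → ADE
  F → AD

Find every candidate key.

Attribute C never appears on the right-hand side of any dependency, so C must belong to every candidate key.
{C}⁺ = {C}, which is not all of the schema, so we must add further attributes.
{C, F}⁺: CF→ADE adds A, D, E → {A, C, D, E, F}. Minimal: {F}⁺ = {A, D, E, F}; {C}⁺ = {C} — none reach the full schema.
{C, D, E}⁺: CDE→F adds F; CF→ADE adds A → {A, C, D, E, F}. Minimal: {D, E}⁺ = {D, E}; {C, E}⁺ = {C, E}; {C, D}⁺ = {C, D} — none reach the full schema.

{C, F}, {C, D, E}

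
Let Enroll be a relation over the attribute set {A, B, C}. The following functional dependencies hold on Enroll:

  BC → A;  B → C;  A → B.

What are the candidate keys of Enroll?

{A}⁺: A→B adds B; B→C adds C → {A, B, C}.
{B}⁺: B→C adds C; BC→A adds A → {A, B, C}.
Any other superkey contains one of these as a subset, so there are no further candidate keys.

{A}; {B}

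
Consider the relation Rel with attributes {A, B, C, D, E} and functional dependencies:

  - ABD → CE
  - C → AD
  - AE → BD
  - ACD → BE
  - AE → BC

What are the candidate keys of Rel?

{C}⁺: C→AD adds A, D; ACD→BE adds B, E → {A, B, C, D, E}.
{A, E}⁺: AE→BD adds B, D; AE→BC adds C → {A, B, C, D, E}.
{A, B, D}⁺: ABD→CE adds C, E → {A, B, C, D, E}.

C; AE; ABD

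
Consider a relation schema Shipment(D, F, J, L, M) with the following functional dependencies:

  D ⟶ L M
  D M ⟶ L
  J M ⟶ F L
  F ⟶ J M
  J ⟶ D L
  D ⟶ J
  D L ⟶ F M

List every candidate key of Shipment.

{D}, {F}, {J}

{D}⁺: D→LM adds L, M; D→J adds J; DL→FM adds F → {D, F, J, L, M}.
{F}⁺: F→JM adds J, M; J→DL adds D, L → {D, F, J, L, M}.
{J}⁺: J→DL adds D, L; DL→FM adds F, M → {D, F, J, L, M}.
Any other superkey contains one of these as a subset, so there are no further candidate keys.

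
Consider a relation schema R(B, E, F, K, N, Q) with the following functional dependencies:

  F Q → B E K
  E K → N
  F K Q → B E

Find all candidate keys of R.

FQ

Attributes F, Q never appear on any right-hand side, so every candidate key must contain {F, Q}.
{F, Q}⁺ = {B, E, F, K, N, Q}, which is all of the schema, so {F, Q} is the only candidate key.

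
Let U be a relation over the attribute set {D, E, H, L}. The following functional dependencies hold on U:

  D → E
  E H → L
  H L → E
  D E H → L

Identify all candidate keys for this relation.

Attributes D, H never appear on any right-hand side, so every candidate key must contain {D, H}.
{D, H}⁺ = {D, E, H, L}, which is all of the schema, so {D, H} is the only candidate key.

{D, H}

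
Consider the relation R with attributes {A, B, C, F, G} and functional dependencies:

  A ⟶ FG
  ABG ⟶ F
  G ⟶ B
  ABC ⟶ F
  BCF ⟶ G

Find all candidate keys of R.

{A, C}

Attributes A, C never appear on any right-hand side, so every candidate key must contain {A, C}.
{A, C}⁺ = {A, B, C, F, G}, which is all of the schema, so {A, C} is the only candidate key.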